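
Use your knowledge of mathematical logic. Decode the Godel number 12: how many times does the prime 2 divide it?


Factorize 12 by dividing by 2 repeatedly.
Division steps: 2 divides 12 exactly 2 time(s).
Exponent of 2 = 2

2


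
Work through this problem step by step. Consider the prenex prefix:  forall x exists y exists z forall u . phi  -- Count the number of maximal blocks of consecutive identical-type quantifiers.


Quantifier-type sequence: A E E A  (A=forall, E=exists)
Group into maximal same-type runs:
  Ax1 | Ex2 | Ax1
Number of blocks = 3

3


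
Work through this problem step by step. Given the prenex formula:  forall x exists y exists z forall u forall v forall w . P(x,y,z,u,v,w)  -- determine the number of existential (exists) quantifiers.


Quantifier prefix: forall x exists y exists z forall u forall v forall w
Mark each quantifier type:
  U E E U U U
Universal count = 4, Existential count = 2
Asked for existential (exists) quantifiers: 2

2


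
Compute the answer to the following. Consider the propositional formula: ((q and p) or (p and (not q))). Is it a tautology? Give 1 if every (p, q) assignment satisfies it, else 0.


Check all 4 assignments:
p=0, q=0: 0
p=0, q=1: 0
p=1, q=0: 1
p=1, q=1: 1
Satisfying count = 2/4.
Tautology iff count = 4: no.

0


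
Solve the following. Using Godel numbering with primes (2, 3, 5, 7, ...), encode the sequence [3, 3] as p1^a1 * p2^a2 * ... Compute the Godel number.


Encode each element as an exponent of the corresponding prime:
  2^3 = 8
  3^3 = 27
Product = 8 * 27 = 216

216


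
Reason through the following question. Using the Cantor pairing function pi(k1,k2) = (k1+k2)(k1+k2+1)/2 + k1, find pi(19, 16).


k1 + k2 = 35
(k1+k2)(k1+k2+1)/2 = 35 * 36 / 2 = 630
pi = 630 + 19 = 649

649


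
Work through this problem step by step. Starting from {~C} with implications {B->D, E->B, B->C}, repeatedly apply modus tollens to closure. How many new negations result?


Initial negated facts: {~C}
Apply modus tollens to closure:
  ~C and B->C  =>  ~B
  ~B and E->B  =>  ~E
Final negated: {~B, ~C, ~E}
New negations: {~B, ~E}
Count = 2

2


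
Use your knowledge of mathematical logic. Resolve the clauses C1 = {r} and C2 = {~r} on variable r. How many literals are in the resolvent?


Remove r from C1 and ~r from C2.
C1 remainder: {}
C2 remainder: {}
Union (resolvent): {} (empty clause)
Resolvent has 0 literal(s).

0


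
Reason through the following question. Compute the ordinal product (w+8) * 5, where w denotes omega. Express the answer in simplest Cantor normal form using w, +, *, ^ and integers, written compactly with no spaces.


Compute (w+8) * 5.
Ordinal * is associative and left-distributive over +, but NOT commutative; for finite n>1, n*w = w but w*n stays w*n.
(w+8) * 5 = (w+8) repeated 5 times. Each intermediate +8 is absorbed by the following w; only the last survives: w*5+8.
Result = w*5+8

w*5+8


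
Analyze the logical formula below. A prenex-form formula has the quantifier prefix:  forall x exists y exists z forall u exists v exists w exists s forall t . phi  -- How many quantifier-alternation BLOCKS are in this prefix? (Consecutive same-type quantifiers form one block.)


Quantifier-type sequence: A E E A E E E A  (A=forall, E=exists)
Group into maximal same-type runs:
  Ax1 | Ex2 | Ax1 | Ex3 | Ax1
Number of blocks = 5

5


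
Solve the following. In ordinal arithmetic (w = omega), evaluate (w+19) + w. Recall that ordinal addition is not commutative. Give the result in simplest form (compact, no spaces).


Compute (w+19) + w.
Ordinal + is associative but NOT commutative; for finite n>0, n + w = w but w + n stays w+n.
(w+19) + w = w + (19+w) = w + w = w*2 (the finite tail 19 is absorbed by the right w).
Result = w*2

w*2


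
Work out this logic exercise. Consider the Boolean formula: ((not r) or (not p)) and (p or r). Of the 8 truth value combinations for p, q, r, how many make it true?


Evaluate all 8 assignments for p, q, r:
p=0, q=0, r=0: 0
p=0, q=0, r=1: 1
p=0, q=1, r=0: 0
p=0, q=1, r=1: 1
p=1, q=0, r=0: 1
p=1, q=0, r=1: 0
p=1, q=1, r=0: 1
p=1, q=1, r=1: 0
Satisfying count = 4

4


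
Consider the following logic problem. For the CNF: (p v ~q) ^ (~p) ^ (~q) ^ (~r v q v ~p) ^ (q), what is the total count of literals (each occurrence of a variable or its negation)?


Counting literals in each clause:
Clause 1: 2 literal(s)
Clause 2: 1 literal(s)
Clause 3: 1 literal(s)
Clause 4: 3 literal(s)
Clause 5: 1 literal(s)
Total = 8

8


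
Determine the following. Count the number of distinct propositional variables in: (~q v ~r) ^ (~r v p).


Identify each variable that appears in the formula.
Variables found: p, q, r
Count = 3

3


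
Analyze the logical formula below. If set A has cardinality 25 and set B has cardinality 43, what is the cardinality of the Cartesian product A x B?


The Cartesian product A x B contains all ordered pairs (a, b).
|A x B| = |A| * |B| = 25 * 43 = 1075

1075


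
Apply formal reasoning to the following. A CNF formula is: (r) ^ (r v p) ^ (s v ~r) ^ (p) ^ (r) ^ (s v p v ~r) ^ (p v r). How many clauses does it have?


A CNF formula is a conjunction of clauses.
Clauses are separated by ^.
Counting the conjuncts: 7 clauses.

7


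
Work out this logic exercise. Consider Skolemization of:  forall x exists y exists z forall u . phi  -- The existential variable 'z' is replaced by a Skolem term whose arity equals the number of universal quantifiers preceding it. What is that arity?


Quantifier prefix: forall x exists y exists z forall u
'z' is existentially quantified at position 3.
Universal variables preceding it: x
Skolem function arity = 1

1


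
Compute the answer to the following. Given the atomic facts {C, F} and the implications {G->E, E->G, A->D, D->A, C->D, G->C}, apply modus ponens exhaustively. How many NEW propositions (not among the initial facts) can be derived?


Initial facts: {C, F}
Apply modus ponens to closure:
  C and C->D  =>  D
  D and D->A  =>  A
Final known: {A, C, D, F}
New propositions: {A, D}
Count = 2

2


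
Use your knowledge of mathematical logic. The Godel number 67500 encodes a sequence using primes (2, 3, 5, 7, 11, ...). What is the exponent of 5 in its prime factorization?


Factorize 67500 by dividing by 5 repeatedly.
Division steps: 5 divides 67500 exactly 4 time(s).
Exponent of 5 = 4

4


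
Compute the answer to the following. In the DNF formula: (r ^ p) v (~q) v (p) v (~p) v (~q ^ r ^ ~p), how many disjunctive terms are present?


A DNF formula is a disjunction of terms (conjunctions).
Terms are separated by v.
Counting the disjuncts: 5 terms.

5


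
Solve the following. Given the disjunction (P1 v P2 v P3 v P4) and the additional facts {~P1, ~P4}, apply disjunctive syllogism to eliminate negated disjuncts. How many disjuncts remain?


Original disjuncts (4): P1, P2, P3, P4
Negated (eliminate): ~P1, ~P4
Remaining disjuncts: P2, P3
Count = 4 - 2 = 2

2


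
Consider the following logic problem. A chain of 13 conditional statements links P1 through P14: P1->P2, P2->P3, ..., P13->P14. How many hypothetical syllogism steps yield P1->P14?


With 13 implications in a chain connecting 14 propositions:
P1->P2, P2->P3, ..., P13->P14
Steps needed = (number of implications) - 1 = 13 - 1 = 12

12


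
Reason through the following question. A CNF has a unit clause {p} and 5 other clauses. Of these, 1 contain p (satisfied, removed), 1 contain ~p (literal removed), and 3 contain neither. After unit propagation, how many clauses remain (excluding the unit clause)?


Satisfied (removed): 1
Shortened (remain): 1
Unchanged (remain): 3
Remaining = 1 + 3 = 4

4


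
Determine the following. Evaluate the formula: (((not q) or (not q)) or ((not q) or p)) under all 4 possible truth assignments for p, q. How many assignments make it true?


Check all 4 assignments:
p=0, q=0: 1
p=0, q=1: 0
p=1, q=0: 1
p=1, q=1: 1
Count of True = 3

3


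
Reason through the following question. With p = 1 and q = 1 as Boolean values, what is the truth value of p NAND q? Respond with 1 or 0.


p = 1, q = 1
Operation: p NAND q
Evaluate: 1 NAND 1 = 0

0


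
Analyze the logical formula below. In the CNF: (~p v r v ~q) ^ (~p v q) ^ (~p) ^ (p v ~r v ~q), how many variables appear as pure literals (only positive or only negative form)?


Check each variable for pure literal status:
p: mixed (not pure)
q: mixed (not pure)
r: mixed (not pure)
Pure literal count = 0

0


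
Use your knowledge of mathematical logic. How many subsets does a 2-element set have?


The power set of a set with n elements has 2^n elements.
|P(S)| = 2^2 = 4

4


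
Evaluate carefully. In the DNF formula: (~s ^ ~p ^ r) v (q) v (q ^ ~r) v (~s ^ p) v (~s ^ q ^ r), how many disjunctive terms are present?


A DNF formula is a disjunction of terms (conjunctions).
Terms are separated by v.
Counting the disjuncts: 5 terms.

5


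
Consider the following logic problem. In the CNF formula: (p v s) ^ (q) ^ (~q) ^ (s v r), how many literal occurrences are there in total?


Counting literals in each clause:
Clause 1: 2 literal(s)
Clause 2: 1 literal(s)
Clause 3: 1 literal(s)
Clause 4: 2 literal(s)
Total = 6

6


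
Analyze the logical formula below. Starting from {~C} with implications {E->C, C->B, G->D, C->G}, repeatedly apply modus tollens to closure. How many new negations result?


Initial negated facts: {~C}
Apply modus tollens to closure:
  ~C and E->C  =>  ~E
Final negated: {~C, ~E}
New negations: {~E}
Count = 1

1


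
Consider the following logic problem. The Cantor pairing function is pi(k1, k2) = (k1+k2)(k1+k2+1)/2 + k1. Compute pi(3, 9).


k1 + k2 = 12
(k1+k2)(k1+k2+1)/2 = 12 * 13 / 2 = 78
pi = 78 + 3 = 81

81


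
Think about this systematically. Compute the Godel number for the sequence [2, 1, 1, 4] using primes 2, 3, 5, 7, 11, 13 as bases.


Encode each element as an exponent of the corresponding prime:
  2^2 = 4
  3^1 = 3
  5^1 = 5
  7^4 = 2401
Product = 4 * 3 * 5 * 2401 = 144060

144060


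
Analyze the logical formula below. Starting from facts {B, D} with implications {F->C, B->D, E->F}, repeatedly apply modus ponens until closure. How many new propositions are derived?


Initial facts: {B, D}
Apply modus ponens to closure:
  (no implication fires)
Final known: {B, D}
New propositions: {(none)}
Count = 0

0


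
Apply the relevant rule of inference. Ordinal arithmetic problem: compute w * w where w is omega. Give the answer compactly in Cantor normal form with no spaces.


Compute w * w.
Ordinal * is associative and left-distributive over +, but NOT commutative; for finite n>1, n*w = w but w*n stays w*n.
w * w = w^2 by definition.
Result = w^2

w^2


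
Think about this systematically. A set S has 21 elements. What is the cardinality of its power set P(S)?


The power set of a set with n elements has 2^n elements.
|P(S)| = 2^21 = 2097152

2097152


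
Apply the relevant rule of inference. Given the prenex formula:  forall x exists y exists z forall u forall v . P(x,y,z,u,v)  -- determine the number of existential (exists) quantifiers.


Quantifier prefix: forall x exists y exists z forall u forall v
Mark each quantifier type:
  U E E U U
Universal count = 3, Existential count = 2
Asked for existential (exists) quantifiers: 2

2


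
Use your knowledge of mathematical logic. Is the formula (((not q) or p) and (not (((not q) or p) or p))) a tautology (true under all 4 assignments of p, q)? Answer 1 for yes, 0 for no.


Check all 4 assignments:
p=0, q=0: 0
p=0, q=1: 0
p=1, q=0: 0
p=1, q=1: 0
Satisfying count = 0/4.
Tautology iff count = 4: no.

0


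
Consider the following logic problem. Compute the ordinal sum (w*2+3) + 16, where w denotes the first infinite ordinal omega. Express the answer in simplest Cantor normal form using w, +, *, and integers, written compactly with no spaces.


Compute (w*2+3) + 16.
Ordinal + is associative but NOT commutative; for finite n>0, n + w = w but w + n stays w+n.
By associativity: (w*2+3) + 16 = w*2 + (3+16) = w*2+19.
Result = w*2+19

w*2+19


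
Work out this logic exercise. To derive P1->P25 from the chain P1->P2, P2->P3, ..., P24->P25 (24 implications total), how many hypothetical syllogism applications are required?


With 24 implications in a chain connecting 25 propositions:
P1->P2, P2->P3, ..., P24->P25
Steps needed = (number of implications) - 1 = 24 - 1 = 23

23


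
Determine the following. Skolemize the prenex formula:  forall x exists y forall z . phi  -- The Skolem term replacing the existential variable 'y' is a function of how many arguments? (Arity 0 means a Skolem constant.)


Quantifier prefix: forall x exists y forall z
'y' is existentially quantified at position 2.
Universal variables preceding it: x
Skolem function arity = 1

1


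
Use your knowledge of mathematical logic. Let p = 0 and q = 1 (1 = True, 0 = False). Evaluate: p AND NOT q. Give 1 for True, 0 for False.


p = 0, q = 1
Operation: p AND NOT q
Evaluate: 0 AND NOT 1 = 0

0


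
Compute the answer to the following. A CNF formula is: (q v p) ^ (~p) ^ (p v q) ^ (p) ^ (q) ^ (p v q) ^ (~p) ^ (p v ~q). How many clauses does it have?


A CNF formula is a conjunction of clauses.
Clauses are separated by ^.
Counting the conjuncts: 8 clauses.

8


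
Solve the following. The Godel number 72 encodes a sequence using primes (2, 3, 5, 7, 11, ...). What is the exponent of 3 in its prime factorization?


Factorize 72 by dividing by 3 repeatedly.
Division steps: 3 divides 72 exactly 2 time(s).
Exponent of 3 = 2

2


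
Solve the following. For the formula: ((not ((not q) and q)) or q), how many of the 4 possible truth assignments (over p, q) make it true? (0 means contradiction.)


Check all 4 assignments:
p=0, q=0: 1
p=0, q=1: 1
p=1, q=0: 1
p=1, q=1: 1
Count of True = 4

4


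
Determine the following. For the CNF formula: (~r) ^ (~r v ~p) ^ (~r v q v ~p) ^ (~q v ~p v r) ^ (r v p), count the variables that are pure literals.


Check each variable for pure literal status:
p: mixed (not pure)
q: mixed (not pure)
r: mixed (not pure)
Pure literal count = 0

0


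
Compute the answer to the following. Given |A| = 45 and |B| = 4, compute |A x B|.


The Cartesian product A x B contains all ordered pairs (a, b).
|A x B| = |A| * |B| = 45 * 4 = 180

180


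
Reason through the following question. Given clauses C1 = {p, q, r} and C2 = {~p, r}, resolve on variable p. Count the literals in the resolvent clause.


Remove p from C1 and ~p from C2.
C1 remainder: {q, r}
C2 remainder: {r}
Union (resolvent): {q, r}
Resolvent has 2 literal(s).

2


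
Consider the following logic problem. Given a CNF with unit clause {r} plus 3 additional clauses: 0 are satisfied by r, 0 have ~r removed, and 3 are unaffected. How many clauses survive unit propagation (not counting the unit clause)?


Satisfied (removed): 0
Shortened (remain): 0
Unchanged (remain): 3
Remaining = 0 + 3 = 3

3


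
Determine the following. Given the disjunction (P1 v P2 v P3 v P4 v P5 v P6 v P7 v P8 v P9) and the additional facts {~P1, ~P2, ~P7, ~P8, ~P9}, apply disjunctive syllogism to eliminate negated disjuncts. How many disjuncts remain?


Original disjuncts (9): P1, P2, P3, P4, P5, P6, P7, P8, P9
Negated (eliminate): ~P1, ~P2, ~P7, ~P8, ~P9
Remaining disjuncts: P3, P4, P5, P6
Count = 9 - 5 = 4

4


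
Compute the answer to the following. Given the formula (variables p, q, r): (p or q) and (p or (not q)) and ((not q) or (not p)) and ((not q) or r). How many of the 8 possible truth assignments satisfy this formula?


Evaluate all 8 assignments for p, q, r:
p=0, q=0, r=0: 0
p=0, q=0, r=1: 0
p=0, q=1, r=0: 0
p=0, q=1, r=1: 0
p=1, q=0, r=0: 1
p=1, q=0, r=1: 1
p=1, q=1, r=0: 0
p=1, q=1, r=1: 0
Satisfying count = 2

2


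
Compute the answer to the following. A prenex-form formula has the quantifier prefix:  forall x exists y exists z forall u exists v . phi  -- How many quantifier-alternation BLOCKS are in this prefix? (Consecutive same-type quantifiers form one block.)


Quantifier-type sequence: A E E A E  (A=forall, E=exists)
Group into maximal same-type runs:
  Ax1 | Ex2 | Ax1 | Ex1
Number of blocks = 4

4


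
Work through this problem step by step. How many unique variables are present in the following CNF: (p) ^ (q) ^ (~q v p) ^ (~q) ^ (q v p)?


Identify each variable that appears in the formula.
Variables found: p, q
Count = 2

2


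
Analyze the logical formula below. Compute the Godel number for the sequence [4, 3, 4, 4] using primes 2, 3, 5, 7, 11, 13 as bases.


Encode each element as an exponent of the corresponding prime:
  2^4 = 16
  3^3 = 27
  5^4 = 625
  7^4 = 2401
Product = 16 * 27 * 625 * 2401 = 648270000

648270000


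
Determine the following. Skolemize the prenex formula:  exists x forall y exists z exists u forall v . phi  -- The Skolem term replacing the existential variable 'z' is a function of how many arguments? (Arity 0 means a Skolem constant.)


Quantifier prefix: exists x forall y exists z exists u forall v
'z' is existentially quantified at position 3.
Universal variables preceding it: y
Skolem function arity = 1

1


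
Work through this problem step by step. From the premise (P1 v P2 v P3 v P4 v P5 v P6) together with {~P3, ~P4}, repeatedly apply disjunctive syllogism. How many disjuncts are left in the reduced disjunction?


Original disjuncts (6): P1, P2, P3, P4, P5, P6
Negated (eliminate): ~P3, ~P4
Remaining disjuncts: P1, P2, P5, P6
Count = 6 - 2 = 4

4


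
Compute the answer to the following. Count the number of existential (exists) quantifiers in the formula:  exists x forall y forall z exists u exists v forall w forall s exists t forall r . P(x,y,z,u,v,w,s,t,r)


Quantifier prefix: exists x forall y forall z exists u exists v forall w forall s exists t forall r
Mark each quantifier type:
  E U U E E U U E U
Universal count = 5, Existential count = 4
Asked for existential (exists) quantifiers: 4

4


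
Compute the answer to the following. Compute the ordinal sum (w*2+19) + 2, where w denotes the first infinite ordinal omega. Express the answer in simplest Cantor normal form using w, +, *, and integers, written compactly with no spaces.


Compute (w*2+19) + 2.
Ordinal + is associative but NOT commutative; for finite n>0, n + w = w but w + n stays w+n.
By associativity: (w*2+19) + 2 = w*2 + (19+2) = w*2+21.
Result = w*2+21

w*2+21


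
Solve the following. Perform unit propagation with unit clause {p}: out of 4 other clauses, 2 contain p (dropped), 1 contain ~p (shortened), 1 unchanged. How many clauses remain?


Satisfied (removed): 2
Shortened (remain): 1
Unchanged (remain): 1
Remaining = 1 + 1 = 2

2


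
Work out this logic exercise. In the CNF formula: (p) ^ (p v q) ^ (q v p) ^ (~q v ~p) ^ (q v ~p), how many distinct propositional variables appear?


Identify each variable that appears in the formula.
Variables found: p, q
Count = 2

2


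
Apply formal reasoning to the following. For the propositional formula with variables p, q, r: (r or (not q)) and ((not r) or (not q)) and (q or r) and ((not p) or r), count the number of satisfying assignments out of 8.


Evaluate all 8 assignments for p, q, r:
p=0, q=0, r=0: 0
p=0, q=0, r=1: 1
p=0, q=1, r=0: 0
p=0, q=1, r=1: 0
p=1, q=0, r=0: 0
p=1, q=0, r=1: 1
p=1, q=1, r=0: 0
p=1, q=1, r=1: 0
Satisfying count = 2

2


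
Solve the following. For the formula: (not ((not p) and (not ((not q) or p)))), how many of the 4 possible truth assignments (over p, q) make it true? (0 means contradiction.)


Check all 4 assignments:
p=0, q=0: 1
p=0, q=1: 0
p=1, q=0: 1
p=1, q=1: 1
Count of True = 3

3


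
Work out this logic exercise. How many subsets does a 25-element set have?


The power set of a set with n elements has 2^n elements.
|P(S)| = 2^25 = 33554432

33554432


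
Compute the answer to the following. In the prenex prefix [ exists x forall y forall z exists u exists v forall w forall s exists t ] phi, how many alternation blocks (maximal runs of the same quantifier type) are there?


Quantifier-type sequence: E A A E E A A E  (A=forall, E=exists)
Group into maximal same-type runs:
  Ex1 | Ax2 | Ex2 | Ax2 | Ex1
Number of blocks = 5

5


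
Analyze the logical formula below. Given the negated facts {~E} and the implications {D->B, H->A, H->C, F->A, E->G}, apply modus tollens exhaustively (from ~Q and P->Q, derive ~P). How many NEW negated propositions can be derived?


Initial negated facts: {~E}
Apply modus tollens to closure:
  (no implication fires)
Final negated: {~E}
New negations: {(none)}
Count = 0

0


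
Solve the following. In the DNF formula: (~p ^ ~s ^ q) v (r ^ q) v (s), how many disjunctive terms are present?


A DNF formula is a disjunction of terms (conjunctions).
Terms are separated by v.
Counting the disjuncts: 3 terms.

3


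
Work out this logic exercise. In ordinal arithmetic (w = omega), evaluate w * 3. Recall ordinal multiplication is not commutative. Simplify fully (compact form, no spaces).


Compute w * 3.
Ordinal * is associative and left-distributive over +, but NOT commutative; for finite n>1, n*w = w but w*n stays w*n.
w * 3 means 3 copies of w concatenated: w*3.
Result = w*3

w*3


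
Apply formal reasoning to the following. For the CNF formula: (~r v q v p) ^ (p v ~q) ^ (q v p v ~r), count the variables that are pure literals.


Check each variable for pure literal status:
p: pure positive
q: mixed (not pure)
r: pure negative
Pure literal count = 2

2


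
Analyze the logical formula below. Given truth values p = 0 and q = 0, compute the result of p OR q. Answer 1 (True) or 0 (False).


p = 0, q = 0
Operation: p OR q
Evaluate: 0 OR 0 = 0

0


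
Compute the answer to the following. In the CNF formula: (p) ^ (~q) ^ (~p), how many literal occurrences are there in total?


Counting literals in each clause:
Clause 1: 1 literal(s)
Clause 2: 1 literal(s)
Clause 3: 1 literal(s)
Total = 3

3


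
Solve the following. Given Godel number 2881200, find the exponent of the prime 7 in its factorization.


Factorize 2881200 by dividing by 7 repeatedly.
Division steps: 7 divides 2881200 exactly 4 time(s).
Exponent of 7 = 4

4


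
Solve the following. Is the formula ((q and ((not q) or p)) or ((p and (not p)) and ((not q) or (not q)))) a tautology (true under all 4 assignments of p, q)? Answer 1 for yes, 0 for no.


Check all 4 assignments:
p=0, q=0: 0
p=0, q=1: 0
p=1, q=0: 0
p=1, q=1: 1
Satisfying count = 1/4.
Tautology iff count = 4: no.

0


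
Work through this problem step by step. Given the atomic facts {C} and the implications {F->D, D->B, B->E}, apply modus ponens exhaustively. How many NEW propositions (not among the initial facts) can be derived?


Initial facts: {C}
Apply modus ponens to closure:
  (no implication fires)
Final known: {C}
New propositions: {(none)}
Count = 0

0


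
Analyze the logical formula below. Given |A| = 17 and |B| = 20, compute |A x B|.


The Cartesian product A x B contains all ordered pairs (a, b).
|A x B| = |A| * |B| = 17 * 20 = 340

340


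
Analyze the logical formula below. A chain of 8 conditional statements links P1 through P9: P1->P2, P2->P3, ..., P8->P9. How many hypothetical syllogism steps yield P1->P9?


With 8 implications in a chain connecting 9 propositions:
P1->P2, P2->P3, ..., P8->P9
Steps needed = (number of implications) - 1 = 8 - 1 = 7

7


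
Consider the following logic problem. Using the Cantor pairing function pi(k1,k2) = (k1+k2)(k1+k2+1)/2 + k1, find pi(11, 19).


k1 + k2 = 30
(k1+k2)(k1+k2+1)/2 = 30 * 31 / 2 = 465
pi = 465 + 11 = 476

476


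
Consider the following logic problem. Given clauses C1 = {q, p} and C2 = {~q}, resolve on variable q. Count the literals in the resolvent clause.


Remove q from C1 and ~q from C2.
C1 remainder: {p}
C2 remainder: {}
Union (resolvent): {p}
Resolvent has 1 literal(s).

1


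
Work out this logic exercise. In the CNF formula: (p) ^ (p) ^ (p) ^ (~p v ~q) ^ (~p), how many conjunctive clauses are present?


A CNF formula is a conjunction of clauses.
Clauses are separated by ^.
Counting the conjuncts: 5 clauses.

5


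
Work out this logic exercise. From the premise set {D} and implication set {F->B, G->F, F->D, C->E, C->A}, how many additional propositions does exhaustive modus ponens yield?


Initial facts: {D}
Apply modus ponens to closure:
  (no implication fires)
Final known: {D}
New propositions: {(none)}
Count = 0

0


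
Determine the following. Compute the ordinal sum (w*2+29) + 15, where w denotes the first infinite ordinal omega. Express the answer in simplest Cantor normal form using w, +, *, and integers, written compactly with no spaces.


Compute (w*2+29) + 15.
Ordinal + is associative but NOT commutative; for finite n>0, n + w = w but w + n stays w+n.
By associativity: (w*2+29) + 15 = w*2 + (29+15) = w*2+44.
Result = w*2+44

w*2+44


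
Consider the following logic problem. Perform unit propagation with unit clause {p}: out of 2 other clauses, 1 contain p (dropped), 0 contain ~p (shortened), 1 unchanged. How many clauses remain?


Satisfied (removed): 1
Shortened (remain): 0
Unchanged (remain): 1
Remaining = 0 + 1 = 1

1


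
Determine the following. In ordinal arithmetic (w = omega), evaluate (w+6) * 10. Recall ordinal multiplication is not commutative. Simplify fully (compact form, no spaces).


Compute (w+6) * 10.
Ordinal * is associative and left-distributive over +, but NOT commutative; for finite n>1, n*w = w but w*n stays w*n.
(w+6) * 10 = (w+6) repeated 10 times. Each intermediate +6 is absorbed by the following w; only the last survives: w*10+6.
Result = w*10+6

w*10+6


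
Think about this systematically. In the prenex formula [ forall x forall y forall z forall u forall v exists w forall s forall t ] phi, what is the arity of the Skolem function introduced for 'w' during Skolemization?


Quantifier prefix: forall x forall y forall z forall u forall v exists w forall s forall t
'w' is existentially quantified at position 6.
Universal variables preceding it: x, y, z, u, v
Skolem function arity = 5

5


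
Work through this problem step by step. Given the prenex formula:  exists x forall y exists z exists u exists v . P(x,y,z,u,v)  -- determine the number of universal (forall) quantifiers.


Quantifier prefix: exists x forall y exists z exists u exists v
Mark each quantifier type:
  E U E E E
Universal count = 1, Existential count = 4
Asked for universal (forall) quantifiers: 1

1


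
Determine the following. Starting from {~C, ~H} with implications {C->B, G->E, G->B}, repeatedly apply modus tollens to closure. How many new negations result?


Initial negated facts: {~C, ~H}
Apply modus tollens to closure:
  (no implication fires)
Final negated: {~C, ~H}
New negations: {(none)}
Count = 0

0


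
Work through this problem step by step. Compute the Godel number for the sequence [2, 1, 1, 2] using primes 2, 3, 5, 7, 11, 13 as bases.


Encode each element as an exponent of the corresponding prime:
  2^2 = 4
  3^1 = 3
  5^1 = 5
  7^2 = 49
Product = 4 * 3 * 5 * 49 = 2940

2940


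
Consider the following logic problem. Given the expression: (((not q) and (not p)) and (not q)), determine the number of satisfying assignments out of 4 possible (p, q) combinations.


Check all 4 assignments:
p=0, q=0: 1
p=0, q=1: 0
p=1, q=0: 0
p=1, q=1: 0
Count of True = 1

1


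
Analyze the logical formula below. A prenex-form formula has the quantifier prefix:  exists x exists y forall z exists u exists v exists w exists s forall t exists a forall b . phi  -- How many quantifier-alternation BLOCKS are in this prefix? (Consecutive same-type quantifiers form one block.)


Quantifier-type sequence: E E A E E E E A E A  (A=forall, E=exists)
Group into maximal same-type runs:
  Ex2 | Ax1 | Ex4 | Ax1 | Ex1 | Ax1
Number of blocks = 6

6


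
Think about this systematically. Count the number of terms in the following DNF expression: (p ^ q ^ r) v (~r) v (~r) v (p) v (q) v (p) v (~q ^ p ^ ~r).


A DNF formula is a disjunction of terms (conjunctions).
Terms are separated by v.
Counting the disjuncts: 7 terms.

7


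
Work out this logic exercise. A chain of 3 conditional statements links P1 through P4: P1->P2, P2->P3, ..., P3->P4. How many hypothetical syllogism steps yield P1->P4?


With 3 implications in a chain connecting 4 propositions:
P1->P2, P2->P3, ..., P3->P4
Steps needed = (number of implications) - 1 = 3 - 1 = 2

2


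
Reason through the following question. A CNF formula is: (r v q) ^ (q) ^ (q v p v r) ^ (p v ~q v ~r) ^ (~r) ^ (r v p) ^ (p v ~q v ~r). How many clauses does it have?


A CNF formula is a conjunction of clauses.
Clauses are separated by ^.
Counting the conjuncts: 7 clauses.

7


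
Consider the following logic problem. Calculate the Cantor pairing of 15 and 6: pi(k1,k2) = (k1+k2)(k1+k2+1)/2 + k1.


k1 + k2 = 21
(k1+k2)(k1+k2+1)/2 = 21 * 22 / 2 = 231
pi = 231 + 15 = 246

246


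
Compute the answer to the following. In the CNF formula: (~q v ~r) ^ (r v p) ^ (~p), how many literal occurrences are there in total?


Counting literals in each clause:
Clause 1: 2 literal(s)
Clause 2: 2 literal(s)
Clause 3: 1 literal(s)
Total = 5

5


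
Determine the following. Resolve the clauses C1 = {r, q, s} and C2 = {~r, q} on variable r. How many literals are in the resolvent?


Remove r from C1 and ~r from C2.
C1 remainder: {q, s}
C2 remainder: {q}
Union (resolvent): {q, s}
Resolvent has 2 literal(s).

2


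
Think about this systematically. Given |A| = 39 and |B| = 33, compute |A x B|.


The Cartesian product A x B contains all ordered pairs (a, b).
|A x B| = |A| * |B| = 39 * 33 = 1287

1287


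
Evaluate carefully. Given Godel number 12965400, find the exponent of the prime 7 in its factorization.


Factorize 12965400 by dividing by 7 repeatedly.
Division steps: 7 divides 12965400 exactly 4 time(s).
Exponent of 7 = 4

4


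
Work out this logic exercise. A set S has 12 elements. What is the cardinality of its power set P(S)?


The power set of a set with n elements has 2^n elements.
|P(S)| = 2^12 = 4096

4096


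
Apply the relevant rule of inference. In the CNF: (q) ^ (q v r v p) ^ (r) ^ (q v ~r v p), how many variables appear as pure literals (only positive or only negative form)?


Check each variable for pure literal status:
p: pure positive
q: pure positive
r: mixed (not pure)
Pure literal count = 2

2


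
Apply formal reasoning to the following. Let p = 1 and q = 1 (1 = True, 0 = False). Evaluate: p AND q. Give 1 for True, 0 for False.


p = 1, q = 1
Operation: p AND q
Evaluate: 1 AND 1 = 1

1


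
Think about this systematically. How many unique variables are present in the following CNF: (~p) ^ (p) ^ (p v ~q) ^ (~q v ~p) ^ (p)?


Identify each variable that appears in the formula.
Variables found: p, q
Count = 2

2


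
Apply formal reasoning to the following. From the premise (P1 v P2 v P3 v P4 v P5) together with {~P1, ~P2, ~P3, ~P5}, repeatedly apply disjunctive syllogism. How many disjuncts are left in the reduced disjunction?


Original disjuncts (5): P1, P2, P3, P4, P5
Negated (eliminate): ~P1, ~P2, ~P3, ~P5
Remaining disjuncts: P4
Count = 5 - 4 = 1

1


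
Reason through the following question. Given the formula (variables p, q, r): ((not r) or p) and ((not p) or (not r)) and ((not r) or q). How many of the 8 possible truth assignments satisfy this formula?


Evaluate all 8 assignments for p, q, r:
p=0, q=0, r=0: 1
p=0, q=0, r=1: 0
p=0, q=1, r=0: 1
p=0, q=1, r=1: 0
p=1, q=0, r=0: 1
p=1, q=0, r=1: 0
p=1, q=1, r=0: 1
p=1, q=1, r=1: 0
Satisfying count = 4

4


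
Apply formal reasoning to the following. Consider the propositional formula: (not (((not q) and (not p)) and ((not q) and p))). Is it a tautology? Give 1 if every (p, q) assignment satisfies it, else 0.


Check all 4 assignments:
p=0, q=0: 1
p=0, q=1: 1
p=1, q=0: 1
p=1, q=1: 1
Satisfying count = 4/4.
Tautology iff count = 4: yes.

1


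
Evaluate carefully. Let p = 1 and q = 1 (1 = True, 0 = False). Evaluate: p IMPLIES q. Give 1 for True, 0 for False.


p = 1, q = 1
Operation: p IMPLIES q
Evaluate: 1 IMPLIES 1 = 1

1


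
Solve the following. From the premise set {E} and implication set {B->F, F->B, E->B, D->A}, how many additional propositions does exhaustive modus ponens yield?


Initial facts: {E}
Apply modus ponens to closure:
  E and E->B  =>  B
  B and B->F  =>  F
Final known: {B, E, F}
New propositions: {B, F}
Count = 2

2


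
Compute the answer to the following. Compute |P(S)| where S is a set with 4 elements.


The power set of a set with n elements has 2^n elements.
|P(S)| = 2^4 = 16

16


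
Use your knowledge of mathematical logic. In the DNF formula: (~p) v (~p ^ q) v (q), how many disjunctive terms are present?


A DNF formula is a disjunction of terms (conjunctions).
Terms are separated by v.
Counting the disjuncts: 3 terms.

3


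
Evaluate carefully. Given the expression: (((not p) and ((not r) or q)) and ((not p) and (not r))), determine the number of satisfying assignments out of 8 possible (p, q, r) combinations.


Check all 8 assignments:
p=0, q=0, r=0: 1
p=0, q=0, r=1: 0
p=0, q=1, r=0: 1
p=0, q=1, r=1: 0
p=1, q=0, r=0: 0
p=1, q=0, r=1: 0
p=1, q=1, r=0: 0
p=1, q=1, r=1: 0
Count of True = 2

2


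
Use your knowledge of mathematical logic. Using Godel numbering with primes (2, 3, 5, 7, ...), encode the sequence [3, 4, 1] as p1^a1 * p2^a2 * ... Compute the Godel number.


Encode each element as an exponent of the corresponding prime:
  2^3 = 8
  3^4 = 81
  5^1 = 5
Product = 8 * 81 * 5 = 3240

3240


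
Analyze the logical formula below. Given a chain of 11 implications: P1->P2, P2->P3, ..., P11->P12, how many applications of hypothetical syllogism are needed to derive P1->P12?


With 11 implications in a chain connecting 12 propositions:
P1->P2, P2->P3, ..., P11->P12
Steps needed = (number of implications) - 1 = 11 - 1 = 10

10


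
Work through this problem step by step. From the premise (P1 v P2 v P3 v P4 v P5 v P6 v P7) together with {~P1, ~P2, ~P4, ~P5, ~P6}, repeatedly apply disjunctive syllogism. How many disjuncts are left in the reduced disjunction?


Original disjuncts (7): P1, P2, P3, P4, P5, P6, P7
Negated (eliminate): ~P1, ~P2, ~P4, ~P5, ~P6
Remaining disjuncts: P3, P7
Count = 7 - 5 = 2

2


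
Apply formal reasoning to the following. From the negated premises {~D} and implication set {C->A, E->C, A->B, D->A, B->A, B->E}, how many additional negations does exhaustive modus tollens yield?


Initial negated facts: {~D}
Apply modus tollens to closure:
  (no implication fires)
Final negated: {~D}
New negations: {(none)}
Count = 0

0


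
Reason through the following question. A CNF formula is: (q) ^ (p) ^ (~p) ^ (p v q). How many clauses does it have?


A CNF formula is a conjunction of clauses.
Clauses are separated by ^.
Counting the conjuncts: 4 clauses.

4


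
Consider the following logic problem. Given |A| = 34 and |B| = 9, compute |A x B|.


The Cartesian product A x B contains all ordered pairs (a, b).
|A x B| = |A| * |B| = 34 * 9 = 306

306


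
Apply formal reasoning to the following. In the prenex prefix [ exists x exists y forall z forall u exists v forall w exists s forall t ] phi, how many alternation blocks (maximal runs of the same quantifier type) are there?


Quantifier-type sequence: E E A A E A E A  (A=forall, E=exists)
Group into maximal same-type runs:
  Ex2 | Ax2 | Ex1 | Ax1 | Ex1 | Ax1
Number of blocks = 6

6


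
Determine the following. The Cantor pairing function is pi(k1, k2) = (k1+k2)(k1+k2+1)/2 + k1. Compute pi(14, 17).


k1 + k2 = 31
(k1+k2)(k1+k2+1)/2 = 31 * 32 / 2 = 496
pi = 496 + 14 = 510

510


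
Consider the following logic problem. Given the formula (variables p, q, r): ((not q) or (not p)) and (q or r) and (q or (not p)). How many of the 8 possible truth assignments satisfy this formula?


Evaluate all 8 assignments for p, q, r:
p=0, q=0, r=0: 0
p=0, q=0, r=1: 1
p=0, q=1, r=0: 1
p=0, q=1, r=1: 1
p=1, q=0, r=0: 0
p=1, q=0, r=1: 0
p=1, q=1, r=0: 0
p=1, q=1, r=1: 0
Satisfying count = 3

3


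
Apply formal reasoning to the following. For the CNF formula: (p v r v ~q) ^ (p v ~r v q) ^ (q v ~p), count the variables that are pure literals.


Check each variable for pure literal status:
p: mixed (not pure)
q: mixed (not pure)
r: mixed (not pure)
Pure literal count = 0

0


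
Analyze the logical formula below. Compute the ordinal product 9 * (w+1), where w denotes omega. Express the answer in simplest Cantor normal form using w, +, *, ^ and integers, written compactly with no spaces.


Compute 9 * (w+1).
Ordinal * is associative and left-distributive over +, but NOT commutative; for finite n>1, n*w = w but w*n stays w*n.
By left-distributivity: 9 * (w+1) = 9*w + 9*1 = w + 9 = w+9.
Result = w+9

w+9


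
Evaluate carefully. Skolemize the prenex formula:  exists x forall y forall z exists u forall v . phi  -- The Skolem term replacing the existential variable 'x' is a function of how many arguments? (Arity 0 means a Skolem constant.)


Quantifier prefix: exists x forall y forall z exists u forall v
'x' is existentially quantified at position 1.
No universal quantifiers precede it.
Skolem function arity = 0 (a Skolem constant)

0


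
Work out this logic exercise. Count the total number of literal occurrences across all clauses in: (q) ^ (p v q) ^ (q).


Counting literals in each clause:
Clause 1: 1 literal(s)
Clause 2: 2 literal(s)
Clause 3: 1 literal(s)
Total = 4

4


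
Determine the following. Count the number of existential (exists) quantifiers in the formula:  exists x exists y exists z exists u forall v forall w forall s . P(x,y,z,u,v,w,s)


Quantifier prefix: exists x exists y exists z exists u forall v forall w forall s
Mark each quantifier type:
  E E E E U U U
Universal count = 3, Existential count = 4
Asked for existential (exists) quantifiers: 4

4


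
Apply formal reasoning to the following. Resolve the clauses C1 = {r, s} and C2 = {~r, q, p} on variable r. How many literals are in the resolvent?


Remove r from C1 and ~r from C2.
C1 remainder: {s}
C2 remainder: {q, p}
Union (resolvent): {p, q, s}
Resolvent has 3 literal(s).

3


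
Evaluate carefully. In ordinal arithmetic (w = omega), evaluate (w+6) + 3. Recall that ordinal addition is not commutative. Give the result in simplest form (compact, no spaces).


Compute (w+6) + 3.
Ordinal + is associative but NOT commutative; for finite n>0, n + w = w but w + n stays w+n.
By associativity: (w+6) + 3 = w + (6+3) = w+9.
Result = w+9

w+9


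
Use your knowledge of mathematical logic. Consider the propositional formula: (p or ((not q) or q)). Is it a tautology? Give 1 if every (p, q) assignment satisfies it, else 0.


Check all 4 assignments:
p=0, q=0: 1
p=0, q=1: 1
p=1, q=0: 1
p=1, q=1: 1
Satisfying count = 4/4.
Tautology iff count = 4: yes.

1


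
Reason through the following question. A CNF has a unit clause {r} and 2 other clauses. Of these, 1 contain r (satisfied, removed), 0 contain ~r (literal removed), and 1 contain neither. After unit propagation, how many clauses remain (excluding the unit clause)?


Satisfied (removed): 1
Shortened (remain): 0
Unchanged (remain): 1
Remaining = 0 + 1 = 1

1


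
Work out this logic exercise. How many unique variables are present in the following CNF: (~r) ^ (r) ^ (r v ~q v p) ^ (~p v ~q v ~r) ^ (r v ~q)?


Identify each variable that appears in the formula.
Variables found: p, q, r
Count = 3

3


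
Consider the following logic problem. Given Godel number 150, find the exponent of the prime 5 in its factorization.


Factorize 150 by dividing by 5 repeatedly.
Division steps: 5 divides 150 exactly 2 time(s).
Exponent of 5 = 2

2
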